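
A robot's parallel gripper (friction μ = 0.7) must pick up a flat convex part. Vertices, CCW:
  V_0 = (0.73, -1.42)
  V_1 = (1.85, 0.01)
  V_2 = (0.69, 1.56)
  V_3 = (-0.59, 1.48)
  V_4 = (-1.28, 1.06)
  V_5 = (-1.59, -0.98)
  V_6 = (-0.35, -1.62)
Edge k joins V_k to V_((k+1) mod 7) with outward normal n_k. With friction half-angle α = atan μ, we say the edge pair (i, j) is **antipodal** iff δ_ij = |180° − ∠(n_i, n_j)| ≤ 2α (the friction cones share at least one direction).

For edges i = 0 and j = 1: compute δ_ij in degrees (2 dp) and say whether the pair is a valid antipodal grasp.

δ = 105.12°, invalid

α = atan 0.7 = 34.99°;  2α = 69.98°
edge 0: e_0 = (+1.12, +1.43);  n_0 = (+0.7873, -0.6166)
edge 1: e_1 = (-1.16, +1.55);  n_1 = (+0.8006, +0.5992)
∠(n_0, n_1) = 74.88°
δ = |180° − 74.88°| = 105.12°
105.12° > 2α = 69.98°  →  invalid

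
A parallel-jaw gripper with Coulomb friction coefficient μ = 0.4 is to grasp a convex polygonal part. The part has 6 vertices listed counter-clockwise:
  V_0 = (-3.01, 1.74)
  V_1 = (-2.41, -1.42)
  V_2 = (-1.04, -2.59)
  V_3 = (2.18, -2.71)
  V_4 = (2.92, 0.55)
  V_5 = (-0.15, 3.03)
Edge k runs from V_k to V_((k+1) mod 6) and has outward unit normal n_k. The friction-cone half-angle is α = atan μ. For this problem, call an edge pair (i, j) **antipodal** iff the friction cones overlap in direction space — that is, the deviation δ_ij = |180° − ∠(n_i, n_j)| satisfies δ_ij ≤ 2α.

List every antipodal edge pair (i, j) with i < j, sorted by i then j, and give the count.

α = atan 0.4 = 21.80°;  2α = 43.60°
n_0 = (-0.9824, -0.1865)
n_1 = (-0.6494, -0.7604)
n_2 = (-0.0372, -0.9993)
n_3 = (+0.9752, -0.2214)
n_4 = (+0.6284, +0.7779)
n_5 = (-0.4112, +0.9116)
  (0,1): δ = 141.25°  ·
  (0,2): δ = 102.89°  ·
  (0,3): δ = 23.54°  ✓
  (0,4): δ = 40.32°  ✓
  (0,5): δ = 103.53°  ·
  (1,2): δ = 141.64°  ·
  (1,3): δ = 62.29°  ·
  (1,4): δ = 1.57°  ✓
  (1,5): δ = 64.78°  ·
  (2,3): δ = 100.65°  ·
  (2,4): δ = 36.80°  ✓
  (2,5): δ = 26.41°  ✓
  (3,4): δ = 116.14°  ·
  (3,5): δ = 52.93°  ·
  (4,5): δ = 116.79°  ·
antipodal pairs: 5

count = 5; pairs: (0,3), (0,4), (1,4), (2,4), (2,5)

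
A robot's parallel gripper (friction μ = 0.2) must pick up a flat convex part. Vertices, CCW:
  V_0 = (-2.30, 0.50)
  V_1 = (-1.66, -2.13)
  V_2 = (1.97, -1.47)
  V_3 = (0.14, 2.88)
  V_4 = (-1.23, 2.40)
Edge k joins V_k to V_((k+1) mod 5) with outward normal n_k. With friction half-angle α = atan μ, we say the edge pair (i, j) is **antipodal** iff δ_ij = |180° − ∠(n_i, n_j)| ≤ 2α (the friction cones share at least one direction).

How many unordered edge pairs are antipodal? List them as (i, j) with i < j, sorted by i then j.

α = atan 0.2 = 11.31°;  2α = 22.62°
n_0 = (-0.9716, -0.2364)
n_1 = (+0.1789, -0.9839)
n_2 = (+0.9218, +0.3878)
n_3 = (-0.3307, +0.9438)
n_4 = (-0.8713, +0.4907)
  (0,1): δ = 93.37°  ·
  (0,2): δ = 9.14°  ✓
  (0,3): δ = 95.63°  ·
  (0,4): δ = 136.94°  ·
  (1,2): δ = 77.49°  ·
  (1,3): δ = 9.00°  ✓
  (1,4): δ = 50.31°  ·
  (2,3): δ = 93.51°  ·
  (2,4): δ = 52.20°  ·
  (3,4): δ = 138.70°  ·
antipodal pairs: 2

count = 2; pairs: (0,2), (1,3)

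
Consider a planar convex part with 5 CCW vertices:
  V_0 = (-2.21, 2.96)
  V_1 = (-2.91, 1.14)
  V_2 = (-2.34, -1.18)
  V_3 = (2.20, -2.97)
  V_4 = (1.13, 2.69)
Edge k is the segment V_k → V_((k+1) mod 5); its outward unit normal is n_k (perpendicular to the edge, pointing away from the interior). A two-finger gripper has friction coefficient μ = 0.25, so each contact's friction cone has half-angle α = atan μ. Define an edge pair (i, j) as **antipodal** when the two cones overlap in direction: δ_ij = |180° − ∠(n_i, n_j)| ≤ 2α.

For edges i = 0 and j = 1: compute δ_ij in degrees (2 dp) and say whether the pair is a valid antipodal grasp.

δ = 145.16°, invalid

α = atan 0.25 = 14.04°;  2α = 28.07°
edge 0: e_0 = (-0.70, -1.82);  n_0 = (-0.9333, +0.3590)
edge 1: e_1 = (+0.57, -2.32);  n_1 = (-0.9711, -0.2386)
∠(n_0, n_1) = 34.84°
δ = |180° − 34.84°| = 145.16°
145.16° > 2α = 28.07°  →  invalid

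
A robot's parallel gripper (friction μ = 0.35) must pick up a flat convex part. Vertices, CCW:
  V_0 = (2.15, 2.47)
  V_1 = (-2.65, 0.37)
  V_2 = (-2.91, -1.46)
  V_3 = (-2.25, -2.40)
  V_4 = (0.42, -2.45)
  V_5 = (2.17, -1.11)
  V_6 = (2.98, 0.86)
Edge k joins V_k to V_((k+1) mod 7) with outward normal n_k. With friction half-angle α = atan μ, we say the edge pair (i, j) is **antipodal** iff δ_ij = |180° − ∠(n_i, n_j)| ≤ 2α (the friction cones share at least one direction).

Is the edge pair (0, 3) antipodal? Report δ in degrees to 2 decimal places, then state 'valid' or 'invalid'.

δ = 24.70°, valid

α = atan 0.35 = 19.29°;  2α = 38.58°
edge 0: e_0 = (-4.80, -2.10);  n_0 = (-0.4008, +0.9162)
edge 3: e_3 = (+2.67, -0.05);  n_3 = (-0.0187, -0.9998)
∠(n_0, n_3) = 155.30°
δ = |180° − 155.30°| = 24.70°
24.70° ≤ 2α = 38.58°  →  valid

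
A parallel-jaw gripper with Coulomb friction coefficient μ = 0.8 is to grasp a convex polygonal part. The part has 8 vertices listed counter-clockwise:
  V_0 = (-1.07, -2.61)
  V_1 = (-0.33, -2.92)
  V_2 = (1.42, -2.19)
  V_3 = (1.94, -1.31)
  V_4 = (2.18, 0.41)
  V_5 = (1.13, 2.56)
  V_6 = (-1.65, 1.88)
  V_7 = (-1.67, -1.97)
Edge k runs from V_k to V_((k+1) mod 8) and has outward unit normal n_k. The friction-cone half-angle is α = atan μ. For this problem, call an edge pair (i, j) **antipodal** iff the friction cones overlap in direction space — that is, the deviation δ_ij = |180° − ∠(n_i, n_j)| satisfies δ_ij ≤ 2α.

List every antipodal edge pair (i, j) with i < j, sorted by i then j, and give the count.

α = atan 0.8 = 38.66°;  2α = 77.32°
n_0 = (-0.3864, -0.9223)
n_1 = (+0.3850, -0.9229)
n_2 = (+0.8609, -0.5087)
n_3 = (+0.9904, -0.1382)
n_4 = (+0.8986, +0.4388)
n_5 = (-0.2376, +0.9714)
n_6 = (-1.0000, +0.0052)
n_7 = (-0.7295, -0.6839)
  (0,1): δ = 134.63°  ·
  (0,2): δ = 97.85°  ·
  (0,3): δ = 75.21°  ✓
  (0,4): δ = 41.24°  ✓
  (0,5): δ = 36.47°  ✓
  (0,6): δ = 112.43°  ·
  (0,7): δ = 155.88°  ·
  (1,2): δ = 143.22°  ·
  (1,3): δ = 120.59°  ·
  (1,4): δ = 86.61°  ·
  (1,5): δ = 8.90°  ✓
  (1,6): δ = 67.06°  ✓
  (1,7): δ = 110.51°  ·
  (2,3): δ = 157.36°  ·
  (2,4): δ = 123.39°  ·
  (2,5): δ = 45.68°  ✓
  (2,6): δ = 30.28°  ✓
  (2,7): δ = 73.73°  ✓
  (3,4): δ = 146.03°  ·
  (3,5): δ = 68.31°  ✓
  (3,6): δ = 7.65°  ✓
  (3,7): δ = 51.10°  ✓
  (4,5): δ = 102.28°  ·
  (4,6): δ = 26.33°  ✓
  (4,7): δ = 17.12°  ✓
  (5,6): δ = 104.04°  ·
  (5,7): δ = 60.59°  ✓
  (6,7): δ = 136.55°  ·
antipodal pairs: 14

count = 14; pairs: (0,3), (0,4), (0,5), (1,5), (1,6), (2,5), (2,6), (2,7), (3,5), (3,6), (3,7), (4,6), (4,7), (5,7)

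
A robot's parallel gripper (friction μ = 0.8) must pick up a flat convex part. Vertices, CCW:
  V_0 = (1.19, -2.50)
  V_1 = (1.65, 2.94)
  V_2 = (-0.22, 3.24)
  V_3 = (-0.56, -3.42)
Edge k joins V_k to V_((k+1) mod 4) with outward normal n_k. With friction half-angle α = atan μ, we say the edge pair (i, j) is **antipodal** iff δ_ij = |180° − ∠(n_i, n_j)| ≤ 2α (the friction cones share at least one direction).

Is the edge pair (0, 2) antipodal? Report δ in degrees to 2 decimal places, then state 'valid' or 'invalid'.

α = atan 0.8 = 38.66°;  2α = 77.32°
edge 0: e_0 = (+0.46, +5.44);  n_0 = (+0.9964, -0.0843)
edge 2: e_2 = (-0.34, -6.66);  n_2 = (-0.9987, +0.0510)
∠(n_0, n_2) = 178.09°
δ = |180° − 178.09°| = 1.91°
1.91° ≤ 2α = 77.32°  →  valid

δ = 1.91°, valid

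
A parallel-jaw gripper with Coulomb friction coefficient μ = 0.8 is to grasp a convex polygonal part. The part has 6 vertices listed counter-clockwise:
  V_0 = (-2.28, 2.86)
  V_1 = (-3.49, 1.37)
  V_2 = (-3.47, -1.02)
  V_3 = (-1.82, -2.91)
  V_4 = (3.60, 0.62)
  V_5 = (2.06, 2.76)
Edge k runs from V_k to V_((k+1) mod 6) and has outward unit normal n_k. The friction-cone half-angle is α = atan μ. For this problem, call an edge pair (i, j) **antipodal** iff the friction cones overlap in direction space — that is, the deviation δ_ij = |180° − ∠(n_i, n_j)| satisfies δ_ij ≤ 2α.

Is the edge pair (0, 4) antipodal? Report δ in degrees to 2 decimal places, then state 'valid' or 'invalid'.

δ = 74.82°, valid

α = atan 0.8 = 38.66°;  2α = 77.32°
edge 0: e_0 = (-1.21, -1.49);  n_0 = (-0.7763, +0.6304)
edge 4: e_4 = (-1.54, +2.14);  n_4 = (+0.8117, +0.5841)
∠(n_0, n_4) = 105.18°
δ = |180° − 105.18°| = 74.82°
74.82° ≤ 2α = 77.32°  →  valid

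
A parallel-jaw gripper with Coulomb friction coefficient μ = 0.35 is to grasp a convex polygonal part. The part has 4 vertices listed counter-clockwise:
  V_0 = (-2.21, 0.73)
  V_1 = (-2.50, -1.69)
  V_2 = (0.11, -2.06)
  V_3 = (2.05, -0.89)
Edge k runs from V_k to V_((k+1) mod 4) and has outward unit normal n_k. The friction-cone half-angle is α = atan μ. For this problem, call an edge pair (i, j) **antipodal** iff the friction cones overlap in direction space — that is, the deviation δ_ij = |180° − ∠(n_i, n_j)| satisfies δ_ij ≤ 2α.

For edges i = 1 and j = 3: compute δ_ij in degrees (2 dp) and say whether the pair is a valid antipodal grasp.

α = atan 0.35 = 19.29°;  2α = 38.58°
edge 1: e_1 = (+2.61, -0.37);  n_1 = (-0.1404, -0.9901)
edge 3: e_3 = (-4.26, +1.62);  n_3 = (+0.3554, +0.9347)
∠(n_1, n_3) = 167.25°
δ = |180° − 167.25°| = 12.75°
12.75° ≤ 2α = 38.58°  →  valid

δ = 12.75°, valid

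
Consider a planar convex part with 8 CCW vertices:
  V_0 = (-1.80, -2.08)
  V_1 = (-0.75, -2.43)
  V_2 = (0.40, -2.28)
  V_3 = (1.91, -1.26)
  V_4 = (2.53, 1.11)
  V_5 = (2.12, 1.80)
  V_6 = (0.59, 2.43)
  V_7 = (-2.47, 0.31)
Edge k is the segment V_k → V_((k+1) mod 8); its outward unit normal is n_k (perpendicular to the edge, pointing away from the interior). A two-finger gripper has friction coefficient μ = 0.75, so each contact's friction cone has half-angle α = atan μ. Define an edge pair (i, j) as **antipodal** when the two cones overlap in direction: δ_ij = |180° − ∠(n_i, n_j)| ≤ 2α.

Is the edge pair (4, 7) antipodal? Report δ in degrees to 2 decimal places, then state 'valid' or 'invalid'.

α = atan 0.75 = 36.87°;  2α = 73.74°
edge 4: e_4 = (-0.41, +0.69);  n_4 = (+0.8597, +0.5108)
edge 7: e_7 = (+0.67, -2.39);  n_7 = (-0.9629, -0.2699)
∠(n_4, n_7) = 164.94°
δ = |180° − 164.94°| = 15.06°
15.06° ≤ 2α = 73.74°  →  valid

δ = 15.06°, valid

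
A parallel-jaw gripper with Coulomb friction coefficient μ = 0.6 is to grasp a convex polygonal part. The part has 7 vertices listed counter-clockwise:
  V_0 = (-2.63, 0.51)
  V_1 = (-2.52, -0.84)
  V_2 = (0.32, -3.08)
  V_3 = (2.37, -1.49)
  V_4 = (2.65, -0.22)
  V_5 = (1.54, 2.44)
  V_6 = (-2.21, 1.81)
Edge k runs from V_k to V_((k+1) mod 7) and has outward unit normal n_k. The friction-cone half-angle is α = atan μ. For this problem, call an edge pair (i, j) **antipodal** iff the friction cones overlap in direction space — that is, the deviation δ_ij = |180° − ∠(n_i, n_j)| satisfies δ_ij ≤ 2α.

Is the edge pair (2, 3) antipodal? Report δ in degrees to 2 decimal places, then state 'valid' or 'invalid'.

α = atan 0.6 = 30.96°;  2α = 61.93°
edge 2: e_2 = (+2.05, +1.59);  n_2 = (+0.6129, -0.7902)
edge 3: e_3 = (+0.28, +1.27);  n_3 = (+0.9765, -0.2153)
∠(n_2, n_3) = 39.77°
δ = |180° − 39.77°| = 140.23°
140.23° > 2α = 61.93°  →  invalid

δ = 140.23°, invalid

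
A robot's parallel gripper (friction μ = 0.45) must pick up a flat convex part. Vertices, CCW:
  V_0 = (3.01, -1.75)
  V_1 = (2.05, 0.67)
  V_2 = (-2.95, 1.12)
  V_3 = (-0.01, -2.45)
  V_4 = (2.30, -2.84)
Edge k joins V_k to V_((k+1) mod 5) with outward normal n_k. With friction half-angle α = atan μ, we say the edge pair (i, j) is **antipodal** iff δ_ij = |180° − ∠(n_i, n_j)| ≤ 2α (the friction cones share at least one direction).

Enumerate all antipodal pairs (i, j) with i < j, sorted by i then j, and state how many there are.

count = 3; pairs: (0,2), (1,2), (1,3)

α = atan 0.45 = 24.23°;  2α = 48.46°
n_0 = (+0.9295, +0.3687)
n_1 = (+0.0896, +0.9960)
n_2 = (-0.7719, -0.6357)
n_3 = (-0.1665, -0.9860)
n_4 = (+0.8379, -0.5458)
  (0,1): δ = 116.78°  ·
  (0,2): δ = 17.83°  ✓
  (0,3): δ = 58.78°  ·
  (0,4): δ = 125.28°  ·
  (1,2): δ = 45.38°  ✓
  (1,3): δ = 4.44°  ✓
  (1,4): δ = 62.06°  ·
  (2,3): δ = 139.06°  ·
  (2,4): δ = 72.55°  ·
  (3,4): δ = 113.50°  ·
antipodal pairs: 3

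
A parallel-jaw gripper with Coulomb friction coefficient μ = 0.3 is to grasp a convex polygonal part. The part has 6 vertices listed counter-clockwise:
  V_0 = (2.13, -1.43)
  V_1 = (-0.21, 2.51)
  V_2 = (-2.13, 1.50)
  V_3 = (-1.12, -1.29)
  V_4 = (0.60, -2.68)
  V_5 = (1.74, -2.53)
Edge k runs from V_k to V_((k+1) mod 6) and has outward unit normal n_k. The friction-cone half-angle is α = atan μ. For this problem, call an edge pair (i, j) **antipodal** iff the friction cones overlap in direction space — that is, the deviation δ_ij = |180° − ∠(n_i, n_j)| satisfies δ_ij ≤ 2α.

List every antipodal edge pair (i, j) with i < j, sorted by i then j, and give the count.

count = 3; pairs: (0,2), (0,3), (1,4)

α = atan 0.3 = 16.70°;  2α = 33.40°
n_0 = (+0.8598, +0.5106)
n_1 = (-0.4656, +0.8850)
n_2 = (-0.9403, -0.3404)
n_3 = (-0.6285, -0.7778)
n_4 = (+0.1305, -0.9915)
n_5 = (+0.9425, -0.3342)
  (0,1): δ = 92.96°  ·
  (0,2): δ = 10.81°  ✓
  (0,3): δ = 20.35°  ✓
  (0,4): δ = 66.79°  ·
  (0,5): δ = 129.77°  ·
  (1,2): δ = 97.85°  ·
  (1,3): δ = 66.69°  ·
  (1,4): δ = 20.25°  ✓
  (1,5): δ = 42.73°  ·
  (2,3): δ = 148.84°  ·
  (2,4): δ = 102.40°  ·
  (2,5): δ = 39.42°  ·
  (3,4): δ = 133.56°  ·
  (3,5): δ = 70.58°  ·
  (4,5): δ = 117.02°  ·
antipodal pairs: 3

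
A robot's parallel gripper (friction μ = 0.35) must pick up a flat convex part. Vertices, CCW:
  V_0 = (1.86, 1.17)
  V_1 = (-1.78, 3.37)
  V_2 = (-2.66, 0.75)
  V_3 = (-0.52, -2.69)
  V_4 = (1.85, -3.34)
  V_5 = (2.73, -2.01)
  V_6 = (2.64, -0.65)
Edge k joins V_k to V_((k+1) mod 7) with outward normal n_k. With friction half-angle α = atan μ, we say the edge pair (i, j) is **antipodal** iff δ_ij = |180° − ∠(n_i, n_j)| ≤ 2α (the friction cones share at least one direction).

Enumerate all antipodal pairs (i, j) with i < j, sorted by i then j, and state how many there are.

count = 6; pairs: (0,2), (0,3), (1,4), (1,5), (2,5), (2,6)

α = atan 0.35 = 19.29°;  2α = 38.58°
n_0 = (+0.5173, +0.8558)
n_1 = (-0.9480, +0.3184)
n_2 = (-0.8491, -0.5282)
n_3 = (-0.2645, -0.9644)
n_4 = (+0.8340, -0.5518)
n_5 = (+0.9978, +0.0660)
n_6 = (+0.9191, +0.3939)
  (0,1): δ = 77.42°  ·
  (0,2): δ = 26.97°  ✓
  (0,3): δ = 15.81°  ✓
  (0,4): δ = 87.66°  ·
  (0,5): δ = 124.93°  ·
  (0,6): δ = 144.35°  ·
  (1,2): δ = 129.55°  ·
  (1,3): δ = 86.77°  ·
  (1,4): δ = 14.92°  ✓
  (1,5): δ = 22.35°  ✓
  (1,6): δ = 41.76°  ·
  (2,3): δ = 137.22°  ·
  (2,4): δ = 65.38°  ·
  (2,5): δ = 28.10°  ✓
  (2,6): δ = 8.69°  ✓
  (3,4): δ = 108.15°  ·
  (3,5): δ = 70.88°  ·
  (3,6): δ = 51.46°  ·
  (4,5): δ = 142.72°  ·
  (4,6): δ = 123.31°  ·
  (5,6): δ = 160.59°  ·
antipodal pairs: 6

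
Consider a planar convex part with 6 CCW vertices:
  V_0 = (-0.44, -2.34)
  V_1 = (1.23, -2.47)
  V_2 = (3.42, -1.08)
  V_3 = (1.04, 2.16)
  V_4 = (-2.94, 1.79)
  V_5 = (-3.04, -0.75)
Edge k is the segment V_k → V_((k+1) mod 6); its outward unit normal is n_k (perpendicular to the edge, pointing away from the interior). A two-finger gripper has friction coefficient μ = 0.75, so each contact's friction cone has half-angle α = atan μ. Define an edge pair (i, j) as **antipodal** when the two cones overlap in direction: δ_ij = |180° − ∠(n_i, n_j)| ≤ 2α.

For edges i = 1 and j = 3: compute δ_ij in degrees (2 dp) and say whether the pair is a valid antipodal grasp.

α = atan 0.75 = 36.87°;  2α = 73.74°
edge 1: e_1 = (+2.19, +1.39);  n_1 = (+0.5359, -0.8443)
edge 3: e_3 = (-3.98, -0.37);  n_3 = (-0.0926, +0.9957)
∠(n_1, n_3) = 152.91°
δ = |180° − 152.91°| = 27.09°
27.09° ≤ 2α = 73.74°  →  valid

δ = 27.09°, valid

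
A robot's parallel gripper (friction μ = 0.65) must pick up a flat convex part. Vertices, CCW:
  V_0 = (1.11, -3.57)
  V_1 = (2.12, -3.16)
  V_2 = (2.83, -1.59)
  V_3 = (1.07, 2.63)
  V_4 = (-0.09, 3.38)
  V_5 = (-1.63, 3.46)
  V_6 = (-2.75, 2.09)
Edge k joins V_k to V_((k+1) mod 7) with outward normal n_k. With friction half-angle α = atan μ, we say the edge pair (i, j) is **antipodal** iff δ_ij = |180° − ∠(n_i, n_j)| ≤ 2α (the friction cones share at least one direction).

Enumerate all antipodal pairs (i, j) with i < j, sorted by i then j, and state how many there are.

α = atan 0.65 = 33.02°;  2α = 66.05°
n_0 = (+0.3761, -0.9266)
n_1 = (+0.9112, -0.4121)
n_2 = (+0.9229, +0.3849)
n_3 = (+0.5430, +0.8398)
n_4 = (+0.0519, +0.9987)
n_5 = (-0.7742, +0.6329)
n_6 = (-0.8262, -0.5634)
  (0,1): δ = 136.43°  ·
  (0,2): δ = 89.46°  ·
  (0,3): δ = 54.98°  ✓
  (0,4): δ = 25.07°  ✓
  (0,5): δ = 28.64°  ✓
  (0,6): δ = 102.20°  ·
  (1,2): δ = 133.03°  ·
  (1,3): δ = 98.55°  ·
  (1,4): δ = 68.64°  ·
  (1,5): δ = 14.93°  ✓
  (1,6): δ = 58.63°  ✓
  (2,3): δ = 145.52°  ·
  (2,4): δ = 115.61°  ·
  (2,5): δ = 61.91°  ✓
  (2,6): δ = 11.65°  ✓
  (3,4): δ = 150.09°  ·
  (3,5): δ = 96.38°  ·
  (3,6): δ = 22.82°  ✓
  (4,5): δ = 126.29°  ·
  (4,6): δ = 52.73°  ✓
  (5,6): δ = 106.44°  ·
antipodal pairs: 9

count = 9; pairs: (0,3), (0,4), (0,5), (1,5), (1,6), (2,5), (2,6), (3,6), (4,6)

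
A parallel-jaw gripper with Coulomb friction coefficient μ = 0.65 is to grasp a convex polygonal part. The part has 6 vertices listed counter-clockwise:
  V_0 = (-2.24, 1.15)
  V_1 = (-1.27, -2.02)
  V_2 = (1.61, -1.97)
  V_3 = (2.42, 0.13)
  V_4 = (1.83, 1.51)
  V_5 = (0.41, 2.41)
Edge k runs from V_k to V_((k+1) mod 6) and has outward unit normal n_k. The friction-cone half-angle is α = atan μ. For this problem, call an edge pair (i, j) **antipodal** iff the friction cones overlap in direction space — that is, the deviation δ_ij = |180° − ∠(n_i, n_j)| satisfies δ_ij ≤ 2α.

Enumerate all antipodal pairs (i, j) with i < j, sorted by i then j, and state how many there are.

count = 6; pairs: (0,2), (0,3), (0,4), (1,4), (1,5), (2,5)

α = atan 0.65 = 33.02°;  2α = 66.05°
n_0 = (-0.9562, -0.2926)
n_1 = (+0.0174, -0.9998)
n_2 = (+0.9330, -0.3599)
n_3 = (+0.9195, +0.3931)
n_4 = (+0.5353, +0.8446)
n_5 = (-0.4294, +0.9031)
  (0,1): δ = 106.02°  ·
  (0,2): δ = 38.11°  ✓
  (0,3): δ = 6.13°  ✓
  (0,4): δ = 40.62°  ✓
  (0,5): δ = 98.42°  ·
  (1,2): δ = 112.09°  ·
  (1,3): δ = 67.85°  ·
  (1,4): δ = 33.36°  ✓
  (1,5): δ = 24.44°  ✓
  (2,3): δ = 135.76°  ·
  (2,4): δ = 101.27°  ·
  (2,5): δ = 43.48°  ✓
  (3,4): δ = 145.52°  ·
  (3,5): δ = 87.72°  ·
  (4,5): δ = 122.20°  ·
antipodal pairs: 6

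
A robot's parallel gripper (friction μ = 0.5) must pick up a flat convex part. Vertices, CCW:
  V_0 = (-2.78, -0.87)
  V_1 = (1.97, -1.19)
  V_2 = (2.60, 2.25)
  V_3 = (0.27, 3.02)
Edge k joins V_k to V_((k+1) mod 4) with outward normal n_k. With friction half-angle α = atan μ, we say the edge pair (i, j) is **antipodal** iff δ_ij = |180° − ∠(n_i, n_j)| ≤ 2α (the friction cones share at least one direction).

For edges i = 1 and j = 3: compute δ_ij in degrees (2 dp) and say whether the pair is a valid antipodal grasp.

α = atan 0.5 = 26.57°;  2α = 53.13°
edge 1: e_1 = (+0.63, +3.44);  n_1 = (+0.9836, -0.1801)
edge 3: e_3 = (-3.05, -3.89);  n_3 = (-0.7869, +0.6170)
∠(n_1, n_3) = 152.28°
δ = |180° − 152.28°| = 27.72°
27.72° ≤ 2α = 53.13°  →  valid

δ = 27.72°, valid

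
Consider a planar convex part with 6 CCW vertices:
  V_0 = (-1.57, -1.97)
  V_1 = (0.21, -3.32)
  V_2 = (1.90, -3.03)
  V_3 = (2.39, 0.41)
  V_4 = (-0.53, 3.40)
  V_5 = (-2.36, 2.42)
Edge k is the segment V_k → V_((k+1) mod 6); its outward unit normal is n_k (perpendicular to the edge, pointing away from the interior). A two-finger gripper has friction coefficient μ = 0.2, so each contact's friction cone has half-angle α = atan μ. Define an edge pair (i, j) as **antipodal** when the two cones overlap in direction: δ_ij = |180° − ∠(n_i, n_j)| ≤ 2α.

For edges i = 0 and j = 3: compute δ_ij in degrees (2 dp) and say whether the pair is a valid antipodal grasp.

δ = 8.50°, valid

α = atan 0.2 = 11.31°;  2α = 22.62°
edge 0: e_0 = (+1.78, -1.35);  n_0 = (-0.6043, -0.7968)
edge 3: e_3 = (-2.92, +2.99);  n_3 = (+0.7154, +0.6987)
∠(n_0, n_3) = 171.50°
δ = |180° − 171.50°| = 8.50°
8.50° ≤ 2α = 22.62°  →  valid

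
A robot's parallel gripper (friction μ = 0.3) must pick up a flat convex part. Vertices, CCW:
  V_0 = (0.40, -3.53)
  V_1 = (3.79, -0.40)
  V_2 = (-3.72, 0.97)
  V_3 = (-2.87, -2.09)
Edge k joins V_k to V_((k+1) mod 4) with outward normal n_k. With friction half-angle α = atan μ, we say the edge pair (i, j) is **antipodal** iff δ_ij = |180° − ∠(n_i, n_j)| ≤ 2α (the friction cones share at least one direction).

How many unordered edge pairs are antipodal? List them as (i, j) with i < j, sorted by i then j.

count = 1; pairs: (1,3)

α = atan 0.3 = 16.70°;  2α = 33.40°
n_0 = (+0.6784, -0.7347)
n_1 = (+0.1795, +0.9838)
n_2 = (-0.9635, -0.2676)
n_3 = (-0.4030, -0.9152)
  (0,1): δ = 53.05°  ·
  (0,2): δ = 62.81°  ·
  (0,3): δ = 113.52°  ·
  (1,2): δ = 64.14°  ·
  (1,3): δ = 13.43°  ✓
  (2,3): δ = 129.29°  ·
antipodal pairs: 1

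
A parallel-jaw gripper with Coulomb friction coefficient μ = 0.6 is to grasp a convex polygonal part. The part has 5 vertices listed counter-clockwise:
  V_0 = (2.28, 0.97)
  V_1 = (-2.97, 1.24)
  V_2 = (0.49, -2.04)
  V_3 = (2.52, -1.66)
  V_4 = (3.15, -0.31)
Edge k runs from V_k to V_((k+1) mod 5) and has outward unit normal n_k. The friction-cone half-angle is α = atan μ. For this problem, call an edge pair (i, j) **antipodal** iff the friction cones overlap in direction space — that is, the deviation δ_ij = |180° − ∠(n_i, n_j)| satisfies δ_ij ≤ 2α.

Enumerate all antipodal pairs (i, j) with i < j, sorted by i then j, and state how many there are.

count = 3; pairs: (0,1), (0,2), (1,4)

α = atan 0.6 = 30.96°;  2α = 61.93°
n_0 = (+0.0514, +0.9987)
n_1 = (-0.6880, -0.7257)
n_2 = (+0.1840, -0.9829)
n_3 = (+0.9062, -0.4229)
n_4 = (+0.8270, +0.5621)
  (0,1): δ = 40.53°  ✓
  (0,2): δ = 13.55°  ✓
  (0,3): δ = 67.93°  ·
  (0,4): δ = 127.15°  ·
  (1,2): δ = 125.93°  ·
  (1,3): δ = 71.55°  ·
  (1,4): δ = 12.33°  ✓
  (2,3): δ = 125.62°  ·
  (2,4): δ = 66.40°  ·
  (3,4): δ = 120.78°  ·
antipodal pairs: 3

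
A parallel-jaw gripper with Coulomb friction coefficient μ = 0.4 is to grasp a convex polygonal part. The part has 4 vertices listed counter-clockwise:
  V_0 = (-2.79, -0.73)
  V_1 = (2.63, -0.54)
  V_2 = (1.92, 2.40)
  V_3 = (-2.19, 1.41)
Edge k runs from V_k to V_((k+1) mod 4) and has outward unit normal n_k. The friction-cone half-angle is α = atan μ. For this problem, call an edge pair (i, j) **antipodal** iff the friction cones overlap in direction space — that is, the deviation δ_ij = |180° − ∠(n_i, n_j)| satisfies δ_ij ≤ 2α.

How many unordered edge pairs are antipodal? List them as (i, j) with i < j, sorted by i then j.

α = atan 0.4 = 21.80°;  2α = 43.60°
n_0 = (+0.0350, -0.9994)
n_1 = (+0.9721, +0.2347)
n_2 = (-0.2342, +0.9722)
n_3 = (-0.9629, +0.2700)
  (0,1): δ = 78.43°  ·
  (0,2): δ = 11.54°  ✓
  (0,3): δ = 72.33°  ·
  (1,2): δ = 90.03°  ·
  (1,3): δ = 29.24°  ✓
  (2,3): δ = 119.21°  ·
antipodal pairs: 2

count = 2; pairs: (0,2), (1,3)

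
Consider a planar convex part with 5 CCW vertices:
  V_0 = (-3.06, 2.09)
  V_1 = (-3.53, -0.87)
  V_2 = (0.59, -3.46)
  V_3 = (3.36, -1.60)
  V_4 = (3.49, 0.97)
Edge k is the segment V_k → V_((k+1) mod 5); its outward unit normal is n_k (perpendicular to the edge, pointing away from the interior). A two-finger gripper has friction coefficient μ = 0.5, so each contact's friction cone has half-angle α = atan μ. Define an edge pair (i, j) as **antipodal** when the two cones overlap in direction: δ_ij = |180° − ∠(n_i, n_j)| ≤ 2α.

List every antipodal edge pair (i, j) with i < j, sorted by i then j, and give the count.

count = 4; pairs: (0,2), (0,3), (1,4), (2,4)

α = atan 0.5 = 26.57°;  2α = 53.13°
n_0 = (-0.9876, +0.1568)
n_1 = (-0.5322, -0.8466)
n_2 = (+0.5575, -0.8302)
n_3 = (+0.9987, -0.0505)
n_4 = (+0.1685, +0.9857)
  (0,1): δ = 113.13°  ·
  (0,2): δ = 47.10°  ✓
  (0,3): δ = 6.13°  ✓
  (0,4): δ = 89.32°  ·
  (1,2): δ = 113.96°  ·
  (1,3): δ = 60.74°  ·
  (1,4): δ = 22.45°  ✓
  (2,3): δ = 126.78°  ·
  (2,4): δ = 43.58°  ✓
  (3,4): δ = 96.81°  ·
antipodal pairs: 4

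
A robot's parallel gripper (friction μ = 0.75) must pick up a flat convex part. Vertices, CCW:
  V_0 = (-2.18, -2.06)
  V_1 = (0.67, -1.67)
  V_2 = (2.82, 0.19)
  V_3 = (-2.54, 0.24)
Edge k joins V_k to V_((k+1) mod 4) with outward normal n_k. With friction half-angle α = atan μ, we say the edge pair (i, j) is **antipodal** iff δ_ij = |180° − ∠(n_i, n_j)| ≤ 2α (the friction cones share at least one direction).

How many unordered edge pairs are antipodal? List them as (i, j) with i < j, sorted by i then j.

count = 3; pairs: (0,2), (1,2), (1,3)

α = atan 0.75 = 36.87°;  2α = 73.74°
n_0 = (+0.1356, -0.9908)
n_1 = (+0.6543, -0.7563)
n_2 = (+0.0093, +1.0000)
n_3 = (-0.9880, -0.1546)
  (0,1): δ = 146.93°  ·
  (0,2): δ = 8.33°  ✓
  (0,3): δ = 91.10°  ·
  (1,2): δ = 41.40°  ✓
  (1,3): δ = 58.03°  ✓
  (2,3): δ = 80.57°  ·
antipodal pairs: 3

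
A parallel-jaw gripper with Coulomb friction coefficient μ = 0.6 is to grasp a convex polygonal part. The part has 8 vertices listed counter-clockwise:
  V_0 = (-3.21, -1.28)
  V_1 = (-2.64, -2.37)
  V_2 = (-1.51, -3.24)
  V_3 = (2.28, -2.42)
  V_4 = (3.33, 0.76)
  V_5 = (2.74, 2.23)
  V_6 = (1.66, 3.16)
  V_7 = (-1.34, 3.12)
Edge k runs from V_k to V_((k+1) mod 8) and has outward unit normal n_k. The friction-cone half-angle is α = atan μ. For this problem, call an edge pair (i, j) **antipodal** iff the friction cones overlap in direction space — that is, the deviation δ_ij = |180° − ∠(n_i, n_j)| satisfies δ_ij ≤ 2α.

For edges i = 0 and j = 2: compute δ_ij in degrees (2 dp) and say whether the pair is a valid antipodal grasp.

α = atan 0.6 = 30.96°;  2α = 61.93°
edge 0: e_0 = (+0.57, -1.09);  n_0 = (-0.8861, -0.4634)
edge 2: e_2 = (+3.79, +0.82);  n_2 = (+0.2115, -0.9774)
∠(n_0, n_2) = 74.60°
δ = |180° − 74.60°| = 105.40°
105.40° > 2α = 61.93°  →  invalid

δ = 105.40°, invalid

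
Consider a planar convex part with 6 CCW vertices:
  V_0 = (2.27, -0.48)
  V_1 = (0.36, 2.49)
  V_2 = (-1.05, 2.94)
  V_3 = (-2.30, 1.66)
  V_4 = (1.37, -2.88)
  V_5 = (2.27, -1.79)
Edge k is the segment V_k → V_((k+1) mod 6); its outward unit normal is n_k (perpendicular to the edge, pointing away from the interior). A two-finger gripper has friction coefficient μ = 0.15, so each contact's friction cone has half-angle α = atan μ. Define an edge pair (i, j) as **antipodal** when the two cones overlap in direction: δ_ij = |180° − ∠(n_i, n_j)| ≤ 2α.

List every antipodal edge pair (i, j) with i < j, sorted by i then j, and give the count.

count = 2; pairs: (0,3), (2,4)

α = atan 0.15 = 8.53°;  2α = 17.06°
n_0 = (+0.8411, +0.5409)
n_1 = (+0.3040, +0.9527)
n_2 = (-0.7154, +0.6987)
n_3 = (-0.7777, -0.6287)
n_4 = (+0.7711, -0.6367)
n_5 = (+1.0000, -0.0000)
  (0,1): δ = 140.45°  ·
  (0,2): δ = 77.07°  ·
  (0,3): δ = 6.21°  ✓
  (0,4): δ = 107.71°  ·
  (0,5): δ = 147.26°  ·
  (1,2): δ = 116.62°  ·
  (1,3): δ = 33.35°  ·
  (1,4): δ = 68.15°  ·
  (1,5): δ = 107.70°  ·
  (2,3): δ = 96.73°  ·
  (2,4): δ = 4.77°  ✓
  (2,5): δ = 44.32°  ·
  (3,4): δ = 78.50°  ·
  (3,5): δ = 38.95°  ·
  (4,5): δ = 140.45°  ·
antipodal pairs: 2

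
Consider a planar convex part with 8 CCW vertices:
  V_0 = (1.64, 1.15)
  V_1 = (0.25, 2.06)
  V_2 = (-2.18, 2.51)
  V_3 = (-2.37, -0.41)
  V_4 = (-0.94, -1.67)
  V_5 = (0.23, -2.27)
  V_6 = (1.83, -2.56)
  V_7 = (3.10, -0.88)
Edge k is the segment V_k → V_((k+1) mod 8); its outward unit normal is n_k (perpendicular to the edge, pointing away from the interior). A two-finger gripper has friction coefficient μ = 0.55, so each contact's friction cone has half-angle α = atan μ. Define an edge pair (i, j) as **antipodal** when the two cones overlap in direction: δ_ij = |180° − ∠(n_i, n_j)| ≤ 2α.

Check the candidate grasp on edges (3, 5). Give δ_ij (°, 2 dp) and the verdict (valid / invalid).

δ = 148.89°, invalid

α = atan 0.55 = 28.81°;  2α = 57.62°
edge 3: e_3 = (+1.43, -1.26);  n_3 = (-0.6611, -0.7503)
edge 5: e_5 = (+1.60, -0.29);  n_5 = (-0.1783, -0.9840)
∠(n_3, n_5) = 31.11°
δ = |180° − 31.11°| = 148.89°
148.89° > 2α = 57.62°  →  invalid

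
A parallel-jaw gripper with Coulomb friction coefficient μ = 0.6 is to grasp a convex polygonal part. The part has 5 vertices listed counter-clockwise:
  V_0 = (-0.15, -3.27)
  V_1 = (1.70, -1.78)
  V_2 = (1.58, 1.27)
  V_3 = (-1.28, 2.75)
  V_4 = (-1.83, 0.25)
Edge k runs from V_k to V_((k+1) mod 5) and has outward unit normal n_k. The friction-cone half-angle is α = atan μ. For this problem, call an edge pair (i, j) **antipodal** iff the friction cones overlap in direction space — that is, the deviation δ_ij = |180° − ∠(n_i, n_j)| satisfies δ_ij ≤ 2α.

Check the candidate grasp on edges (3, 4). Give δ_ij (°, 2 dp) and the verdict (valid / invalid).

δ = 142.08°, invalid

α = atan 0.6 = 30.96°;  2α = 61.93°
edge 3: e_3 = (-0.55, -2.50);  n_3 = (-0.9766, +0.2149)
edge 4: e_4 = (+1.68, -3.52);  n_4 = (-0.9025, -0.4307)
∠(n_3, n_4) = 37.92°
δ = |180° − 37.92°| = 142.08°
142.08° > 2α = 61.93°  →  invalid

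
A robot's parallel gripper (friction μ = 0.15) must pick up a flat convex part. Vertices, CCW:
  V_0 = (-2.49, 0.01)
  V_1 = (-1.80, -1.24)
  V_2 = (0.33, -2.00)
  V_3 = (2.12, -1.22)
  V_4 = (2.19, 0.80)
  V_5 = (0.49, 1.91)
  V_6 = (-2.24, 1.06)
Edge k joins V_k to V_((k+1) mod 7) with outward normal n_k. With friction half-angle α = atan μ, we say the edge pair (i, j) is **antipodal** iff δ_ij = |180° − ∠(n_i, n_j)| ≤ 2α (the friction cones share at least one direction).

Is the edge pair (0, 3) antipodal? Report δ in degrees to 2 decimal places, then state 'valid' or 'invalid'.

δ = 30.88°, invalid

α = atan 0.15 = 8.53°;  2α = 17.06°
edge 0: e_0 = (+0.69, -1.25);  n_0 = (-0.8755, -0.4833)
edge 3: e_3 = (+0.07, +2.02);  n_3 = (+0.9994, -0.0346)
∠(n_0, n_3) = 149.12°
δ = |180° − 149.12°| = 30.88°
30.88° > 2α = 17.06°  →  invalid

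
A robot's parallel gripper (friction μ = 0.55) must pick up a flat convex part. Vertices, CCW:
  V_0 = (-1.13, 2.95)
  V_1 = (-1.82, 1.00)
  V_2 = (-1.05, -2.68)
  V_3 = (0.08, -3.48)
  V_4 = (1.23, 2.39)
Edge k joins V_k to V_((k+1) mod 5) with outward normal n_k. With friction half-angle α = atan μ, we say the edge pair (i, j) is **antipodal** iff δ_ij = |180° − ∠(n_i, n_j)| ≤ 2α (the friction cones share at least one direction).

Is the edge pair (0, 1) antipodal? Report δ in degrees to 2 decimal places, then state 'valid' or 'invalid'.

δ = 148.70°, invalid

α = atan 0.55 = 28.81°;  2α = 57.62°
edge 0: e_0 = (-0.69, -1.95);  n_0 = (-0.9427, +0.3336)
edge 1: e_1 = (+0.77, -3.68);  n_1 = (-0.9788, -0.2048)
∠(n_0, n_1) = 31.30°
δ = |180° − 31.30°| = 148.70°
148.70° > 2α = 57.62°  →  invalid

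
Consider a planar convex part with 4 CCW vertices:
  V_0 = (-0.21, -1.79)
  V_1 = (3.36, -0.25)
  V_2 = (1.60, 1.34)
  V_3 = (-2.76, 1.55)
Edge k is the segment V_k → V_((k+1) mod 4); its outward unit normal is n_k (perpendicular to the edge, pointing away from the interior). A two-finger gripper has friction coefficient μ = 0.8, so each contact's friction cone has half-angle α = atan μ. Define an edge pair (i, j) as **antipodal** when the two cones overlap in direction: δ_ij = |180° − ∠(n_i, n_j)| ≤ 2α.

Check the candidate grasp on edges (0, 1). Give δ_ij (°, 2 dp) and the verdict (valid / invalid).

δ = 65.43°, valid

α = atan 0.8 = 38.66°;  2α = 77.32°
edge 0: e_0 = (+3.57, +1.54);  n_0 = (+0.3961, -0.9182)
edge 1: e_1 = (-1.76, +1.59);  n_1 = (+0.6704, +0.7420)
∠(n_0, n_1) = 114.57°
δ = |180° − 114.57°| = 65.43°
65.43° ≤ 2α = 77.32°  →  valid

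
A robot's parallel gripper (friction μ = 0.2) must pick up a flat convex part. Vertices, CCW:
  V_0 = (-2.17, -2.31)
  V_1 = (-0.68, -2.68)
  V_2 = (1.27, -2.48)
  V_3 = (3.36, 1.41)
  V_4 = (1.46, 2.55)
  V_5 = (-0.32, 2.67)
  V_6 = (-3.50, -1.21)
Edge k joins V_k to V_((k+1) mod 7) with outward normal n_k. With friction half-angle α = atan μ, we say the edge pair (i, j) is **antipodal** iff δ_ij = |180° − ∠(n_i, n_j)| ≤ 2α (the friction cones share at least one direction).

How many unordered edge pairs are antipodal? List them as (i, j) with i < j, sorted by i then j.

α = atan 0.2 = 11.31°;  2α = 22.62°
n_0 = (-0.2410, -0.9705)
n_1 = (+0.1020, -0.9948)
n_2 = (+0.8809, -0.4733)
n_3 = (+0.5145, +0.8575)
n_4 = (+0.0673, +0.9977)
n_5 = (-0.7734, +0.6339)
n_6 = (-0.6373, -0.7706)
  (0,1): δ = 160.20°  ·
  (0,2): δ = 104.30°  ·
  (0,3): δ = 17.02°  ✓
  (0,4): δ = 10.09°  ✓
  (0,5): δ = 64.61°  ·
  (0,6): δ = 154.35°  ·
  (1,2): δ = 124.10°  ·
  (1,3): δ = 36.82°  ·
  (1,4): δ = 9.71°  ✓
  (1,5): δ = 44.81°  ·
  (1,6): δ = 134.55°  ·
  (2,3): δ = 92.72°  ·
  (2,4): δ = 65.61°  ·
  (2,5): δ = 11.09°  ✓
  (2,6): δ = 78.65°  ·
  (3,4): δ = 152.89°  ·
  (3,5): δ = 98.37°  ·
  (3,6): δ = 8.63°  ✓
  (4,5): δ = 125.48°  ·
  (4,6): δ = 35.74°  ·
  (5,6): δ = 90.26°  ·
antipodal pairs: 5

count = 5; pairs: (0,3), (0,4), (1,4), (2,5), (3,6)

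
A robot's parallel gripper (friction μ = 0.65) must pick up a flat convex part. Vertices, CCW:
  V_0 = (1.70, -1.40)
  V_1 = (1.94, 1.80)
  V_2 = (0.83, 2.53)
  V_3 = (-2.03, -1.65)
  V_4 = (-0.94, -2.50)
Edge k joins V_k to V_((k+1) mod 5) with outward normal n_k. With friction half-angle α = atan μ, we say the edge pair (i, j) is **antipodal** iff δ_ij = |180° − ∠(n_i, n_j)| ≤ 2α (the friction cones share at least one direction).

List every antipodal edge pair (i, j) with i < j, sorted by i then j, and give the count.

α = atan 0.65 = 33.02°;  2α = 66.05°
n_0 = (+0.9972, -0.0748)
n_1 = (+0.5495, +0.8355)
n_2 = (-0.8253, +0.5647)
n_3 = (-0.6149, -0.7886)
n_4 = (+0.3846, -0.9231)
  (0,1): δ = 119.04°  ·
  (0,2): δ = 30.09°  ✓
  (0,3): δ = 56.34°  ✓
  (0,4): δ = 116.91°  ·
  (1,2): δ = 91.05°  ·
  (1,3): δ = 4.62°  ✓
  (1,4): δ = 55.95°  ✓
  (2,3): δ = 93.57°  ·
  (2,4): δ = 33.00°  ✓
  (3,4): δ = 119.43°  ·
antipodal pairs: 5

count = 5; pairs: (0,2), (0,3), (1,3), (1,4), (2,4)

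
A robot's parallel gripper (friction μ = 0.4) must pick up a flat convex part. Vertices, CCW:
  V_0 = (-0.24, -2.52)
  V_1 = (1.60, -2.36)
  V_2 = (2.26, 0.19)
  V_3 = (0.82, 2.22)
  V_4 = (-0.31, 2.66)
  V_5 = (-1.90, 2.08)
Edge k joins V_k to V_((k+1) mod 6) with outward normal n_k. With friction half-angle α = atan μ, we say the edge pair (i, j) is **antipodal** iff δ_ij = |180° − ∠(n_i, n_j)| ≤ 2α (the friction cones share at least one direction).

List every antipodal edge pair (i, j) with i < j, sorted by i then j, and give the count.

count = 4; pairs: (0,3), (0,4), (1,5), (2,5)

α = atan 0.4 = 21.80°;  2α = 43.60°
n_0 = (+0.0866, -0.9962)
n_1 = (+0.9681, -0.2506)
n_2 = (+0.8156, +0.5786)
n_3 = (+0.3628, +0.9318)
n_4 = (-0.3427, +0.9394)
n_5 = (-0.9406, -0.3394)
  (0,1): δ = 109.48°  ·
  (0,2): δ = 59.62°  ·
  (0,3): δ = 26.24°  ✓
  (0,4): δ = 15.07°  ✓
  (0,5): δ = 104.87°  ·
  (1,2): δ = 130.14°  ·
  (1,3): δ = 96.76°  ·
  (1,4): δ = 55.45°  ·
  (1,5): δ = 34.35°  ✓
  (2,3): δ = 146.63°  ·
  (2,4): δ = 105.31°  ·
  (2,5): δ = 15.51°  ✓
  (3,4): δ = 138.68°  ·
  (3,5): δ = 48.88°  ·
  (4,5): δ = 90.20°  ·
antipodal pairs: 4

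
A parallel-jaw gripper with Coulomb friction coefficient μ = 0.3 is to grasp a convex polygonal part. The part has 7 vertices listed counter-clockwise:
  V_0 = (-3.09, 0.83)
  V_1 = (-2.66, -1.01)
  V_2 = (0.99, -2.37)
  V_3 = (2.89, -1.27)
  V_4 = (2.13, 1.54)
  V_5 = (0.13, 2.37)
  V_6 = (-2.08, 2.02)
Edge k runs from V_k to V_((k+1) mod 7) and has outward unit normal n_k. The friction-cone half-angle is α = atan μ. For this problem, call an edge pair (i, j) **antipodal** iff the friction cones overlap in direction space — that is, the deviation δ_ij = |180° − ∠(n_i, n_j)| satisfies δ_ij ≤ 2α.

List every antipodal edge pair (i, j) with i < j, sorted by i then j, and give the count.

α = atan 0.3 = 16.70°;  2α = 33.40°
n_0 = (-0.9738, -0.2276)
n_1 = (-0.3492, -0.9371)
n_2 = (+0.5010, -0.8654)
n_3 = (+0.9653, +0.2611)
n_4 = (+0.3833, +0.9236)
n_5 = (-0.1564, +0.9877)
n_6 = (-0.7624, +0.6471)
  (0,1): δ = 123.59°  ·
  (0,2): δ = 73.09°  ·
  (0,3): δ = 1.98°  ✓
  (0,4): δ = 54.31°  ·
  (0,5): δ = 85.85°  ·
  (0,6): δ = 126.52°  ·
  (1,2): δ = 129.50°  ·
  (1,3): δ = 54.43°  ·
  (1,4): δ = 2.10°  ✓
  (1,5): δ = 29.43°  ✓
  (1,6): δ = 70.11°  ·
  (2,3): δ = 104.93°  ·
  (2,4): δ = 52.61°  ·
  (2,5): δ = 21.07°  ✓
  (2,6): δ = 19.61°  ✓
  (3,4): δ = 127.67°  ·
  (3,5): δ = 96.14°  ·
  (3,6): δ = 55.46°  ·
  (4,5): δ = 148.46°  ·
  (4,6): δ = 107.78°  ·
  (5,6): δ = 139.32°  ·
antipodal pairs: 5

count = 5; pairs: (0,3), (1,4), (1,5), (2,5), (2,6)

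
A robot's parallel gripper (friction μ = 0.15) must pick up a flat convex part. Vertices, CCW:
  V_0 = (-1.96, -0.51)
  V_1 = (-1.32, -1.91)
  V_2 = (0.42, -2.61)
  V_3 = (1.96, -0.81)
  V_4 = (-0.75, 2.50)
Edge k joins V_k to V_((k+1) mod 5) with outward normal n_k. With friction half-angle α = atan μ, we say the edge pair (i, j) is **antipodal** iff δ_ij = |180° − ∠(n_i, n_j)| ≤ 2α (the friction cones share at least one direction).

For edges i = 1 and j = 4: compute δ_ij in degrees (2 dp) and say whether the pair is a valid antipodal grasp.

α = atan 0.15 = 8.53°;  2α = 17.06°
edge 1: e_1 = (+1.74, -0.70);  n_1 = (-0.3732, -0.9277)
edge 4: e_4 = (-1.21, -3.01);  n_4 = (-0.9278, +0.3730)
∠(n_1, n_4) = 89.98°
δ = |180° − 89.98°| = 90.02°
90.02° > 2α = 17.06°  →  invalid

δ = 90.02°, invalid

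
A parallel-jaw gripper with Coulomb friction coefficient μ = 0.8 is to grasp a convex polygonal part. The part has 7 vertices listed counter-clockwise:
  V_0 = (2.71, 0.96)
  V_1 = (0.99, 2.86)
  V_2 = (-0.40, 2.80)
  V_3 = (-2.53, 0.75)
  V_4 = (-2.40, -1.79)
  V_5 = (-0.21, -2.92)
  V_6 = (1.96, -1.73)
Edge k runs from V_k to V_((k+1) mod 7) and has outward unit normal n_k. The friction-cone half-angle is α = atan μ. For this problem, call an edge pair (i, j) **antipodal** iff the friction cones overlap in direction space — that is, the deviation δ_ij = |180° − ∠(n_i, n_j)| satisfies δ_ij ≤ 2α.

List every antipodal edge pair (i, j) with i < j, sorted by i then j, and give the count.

α = atan 0.8 = 38.66°;  2α = 77.32°
n_0 = (+0.7414, +0.6711)
n_1 = (-0.0431, +0.9991)
n_2 = (-0.6934, +0.7205)
n_3 = (-0.9987, -0.0511)
n_4 = (-0.4585, -0.8887)
n_5 = (+0.4808, -0.8768)
n_6 = (+0.9633, -0.2686)
  (0,1): δ = 129.68°  ·
  (0,2): δ = 88.25°  ·
  (0,3): δ = 39.22°  ✓
  (0,4): δ = 20.55°  ✓
  (0,5): δ = 76.59°  ✓
  (0,6): δ = 122.27°  ·
  (1,2): δ = 138.57°  ·
  (1,3): δ = 89.54°  ·
  (1,4): δ = 29.76°  ✓
  (1,5): δ = 26.27°  ✓
  (1,6): δ = 71.95°  ✓
  (2,3): δ = 130.97°  ·
  (2,4): δ = 71.20°  ✓
  (2,5): δ = 15.16°  ✓
  (2,6): δ = 30.52°  ✓
  (3,4): δ = 120.22°  ·
  (3,5): δ = 64.19°  ✓
  (3,6): δ = 18.51°  ✓
  (4,5): δ = 123.97°  ·
  (4,6): δ = 78.29°  ·
  (5,6): δ = 134.32°  ·
antipodal pairs: 11

count = 11; pairs: (0,3), (0,4), (0,5), (1,4), (1,5), (1,6), (2,4), (2,5), (2,6), (3,5), (3,6)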